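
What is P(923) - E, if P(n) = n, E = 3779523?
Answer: -3778600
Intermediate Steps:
P(923) - E = 923 - 1*3779523 = 923 - 3779523 = -3778600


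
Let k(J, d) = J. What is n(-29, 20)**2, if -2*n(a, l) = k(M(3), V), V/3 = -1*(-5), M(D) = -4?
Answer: 4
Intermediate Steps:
V = 15 (V = 3*(-1*(-5)) = 3*5 = 15)
n(a, l) = 2 (n(a, l) = -1/2*(-4) = 2)
n(-29, 20)**2 = 2**2 = 4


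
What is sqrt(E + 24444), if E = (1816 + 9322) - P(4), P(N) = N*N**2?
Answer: sqrt(35518) ≈ 188.46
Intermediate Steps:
P(N) = N**3
E = 11074 (E = (1816 + 9322) - 1*4**3 = 11138 - 1*64 = 11138 - 64 = 11074)
sqrt(E + 24444) = sqrt(11074 + 24444) = sqrt(35518)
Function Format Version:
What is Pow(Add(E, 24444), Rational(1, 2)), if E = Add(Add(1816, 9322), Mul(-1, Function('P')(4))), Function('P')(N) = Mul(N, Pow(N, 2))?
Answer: Pow(35518, Rational(1, 2)) ≈ 188.46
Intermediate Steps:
Function('P')(N) = Pow(N, 3)
E = 11074 (E = Add(Add(1816, 9322), Mul(-1, Pow(4, 3))) = Add(11138, Mul(-1, 64)) = Add(11138, -64) = 11074)
Pow(Add(E, 24444), Rational(1, 2)) = Pow(Add(11074, 24444), Rational(1, 2)) = Pow(35518, Rational(1, 2))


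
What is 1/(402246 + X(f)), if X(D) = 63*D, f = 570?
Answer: 1/438156 ≈ 2.2823e-6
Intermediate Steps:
1/(402246 + X(f)) = 1/(402246 + 63*570) = 1/(402246 + 35910) = 1/438156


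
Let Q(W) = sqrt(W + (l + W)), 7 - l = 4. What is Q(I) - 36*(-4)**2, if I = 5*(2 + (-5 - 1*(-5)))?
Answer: -576 + sqrt(23) ≈ -571.20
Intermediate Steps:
l = 3 (l = 7 - 1*4 = 7 - 4 = 3)
I = 10 (I = 5*(2 + (-5 + 5)) = 5*(2 + 0) = 5*2 = 10)
Q(W) = sqrt(3 + 2*W) (Q(W) = sqrt(W + (3 + W)) = sqrt(3 + 2*W))
Q(I) - 36*(-4)**2 = sqrt(3 + 2*10) - 36*(-4)**2 = sqrt(3 + 20) - 36*16 = sqrt(23) - 576 = -576 + sqrt(23)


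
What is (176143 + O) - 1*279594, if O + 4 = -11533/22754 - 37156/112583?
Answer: -265024222493173/2561713582 ≈ -1.0346e+5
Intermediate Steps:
O = -12390721691/2561713582 (O = -4 + (-11533/22754 - 37156/112583) = -4 - 2143867363/2561713582 = -12390721691/2561713582 ≈ -4.8369)
(176143 + O) - 1*279594 = (176143 - 12390721691/2561713582) - 1*279594 = 451215524752535/2561713582 - 279594 = -265024222493173/2561713582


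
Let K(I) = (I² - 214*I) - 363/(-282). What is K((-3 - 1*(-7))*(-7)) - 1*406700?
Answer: -37592735/94 ≈ -3.9992e+5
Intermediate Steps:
K(I) = 121/94 + I² - 214*I (K(I) = (I² - 214*I) - 363*(-1/282) = (I² - 214*I) + 121/94 = 121/94 + I² - 214*I)
K((-3 - 1*(-7))*(-7)) - 1*406700 = (121/94 + ((-3 - 1*(-7))*(-7))² - 214*(-3 - 1*(-7))*(-7)) - 1*406700 = (121/94 + ((-3 + 7)*(-7))² - 214*(-3 + 7)*(-7)) - 406700 = (121/94 + (4*(-7))² - 856*(-7)) - 406700 = (121/94 + (-28)² - 214*(-28)) - 406700 = (121/94 + 784 + 5992) - 406700 = 637065/94 - 406700 = -37592735/94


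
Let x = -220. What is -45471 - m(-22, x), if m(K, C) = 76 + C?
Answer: -45327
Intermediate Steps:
-45471 - m(-22, x) = -45471 - (76 - 220) = -45471 - 1*(-144) = -45471 + 144 = -45327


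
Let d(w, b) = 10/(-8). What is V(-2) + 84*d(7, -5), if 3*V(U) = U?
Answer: -317/3 ≈ -105.67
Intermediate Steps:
V(U) = U/3
d(w, b) = -5/4 (d(w, b) = 10*(-1/8) = -5/4)
V(-2) + 84*d(7, -5) = (1/3)*(-2) + 84*(-5/4) = -2/3 - 105 = -317/3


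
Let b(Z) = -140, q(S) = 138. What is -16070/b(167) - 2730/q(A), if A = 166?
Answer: 30591/322 ≈ 95.003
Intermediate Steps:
-16070/b(167) - 2730/q(A) = -16070/(-140) - 2730/138 = -16070*(-1/140) - 2730*1/138 = 1607/14 - 455/23 = 30591/322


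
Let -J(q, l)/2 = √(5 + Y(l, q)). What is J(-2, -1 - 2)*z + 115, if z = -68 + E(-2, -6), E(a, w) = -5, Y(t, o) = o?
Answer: 115 + 146*√3 ≈ 367.88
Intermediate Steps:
J(q, l) = -2*√(5 + q)
z = -73 (z = -68 - 5 = -73)
J(-2, -1 - 2)*z + 115 = -2*√(5 - 2)*(-73) + 115 = -2*√3*(-73) + 115 = 146*√3 + 115 = 115 + 146*√3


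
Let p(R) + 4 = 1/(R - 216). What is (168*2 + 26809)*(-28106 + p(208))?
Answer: -6104394745/8 ≈ -7.6305e+8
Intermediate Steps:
p(R) = -4 + 1/(-216 + R) (p(R) = -4 + 1/(R - 216) = -4 + 1/(-216 + R))
(168*2 + 26809)*(-28106 + p(208)) = (168*2 + 26809)*(-28106 + (865 - 4*208)/(-216 + 208)) = (336 + 26809)*(-28106 + (865 - 832)/(-8)) = 27145*(-28106 - 1/8*33) = 27145*(-28106 - 33/8) = 27145*(-224881/8) = -6104394745/8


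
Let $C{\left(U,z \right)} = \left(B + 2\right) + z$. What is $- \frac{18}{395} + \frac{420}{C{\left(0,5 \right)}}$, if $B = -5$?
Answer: $\frac{82932}{395} \approx 209.95$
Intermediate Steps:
$C{\left(U,z \right)} = -3 + z$ ($C{\left(U,z \right)} = \left(-5 + 2\right) + z = -3 + z$)
$- \frac{18}{395} + \frac{420}{C{\left(0,5 \right)}} = - \frac{18}{395} + \frac{420}{-3 + 5} = \left(-18\right) \frac{1}{395} + \frac{420}{2} = - \frac{18}{395} + 420 \cdot \frac{1}{2} = - \frac{18}{395} + 210 = \frac{82932}{395}$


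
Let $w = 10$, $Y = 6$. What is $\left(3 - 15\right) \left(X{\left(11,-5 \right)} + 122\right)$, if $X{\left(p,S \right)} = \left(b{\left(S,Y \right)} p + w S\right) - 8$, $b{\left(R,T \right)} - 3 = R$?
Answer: $-504$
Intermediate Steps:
$b{\left(R,T \right)} = 3 + R$
$X{\left(p,S \right)} = -8 + 10 S + p \left(3 + S\right)$ ($X{\left(p,S \right)} = \left(\left(3 + S\right) p + 10 S\right) - 8 = \left(p \left(3 + S\right) + 10 S\right) - 8 = \left(10 S + p \left(3 + S\right)\right) - 8 = -8 + 10 S + p \left(3 + S\right)$)
$\left(3 - 15\right) \left(X{\left(11,-5 \right)} + 122\right) = \left(3 - 15\right) \left(\left(-8 + 10 \left(-5\right) + 11 \left(3 - 5\right)\right) + 122\right) = \left(3 - 15\right) \left(\left(-8 - 50 + 11 \left(-2\right)\right) + 122\right) = - 12 \left(\left(-8 - 50 - 22\right) + 122\right) = - 12 \left(-80 + 122\right) = \left(-12\right) 42 = -504$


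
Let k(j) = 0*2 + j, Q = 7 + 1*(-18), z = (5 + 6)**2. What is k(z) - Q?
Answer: 132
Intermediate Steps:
z = 121 (z = 11**2 = 121)
Q = -11 (Q = 7 - 18 = -11)
k(j) = j (k(j) = 0 + j = j)
k(z) - Q = 121 - 1*(-11) = 121 + 11 = 132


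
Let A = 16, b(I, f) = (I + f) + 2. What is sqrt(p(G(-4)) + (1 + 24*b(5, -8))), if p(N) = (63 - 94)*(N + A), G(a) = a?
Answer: I*sqrt(395) ≈ 19.875*I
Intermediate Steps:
b(I, f) = 2 + I + f
p(N) = -496 - 31*N (p(N) = (63 - 94)*(N + 16) = -31*(16 + N) = -496 - 31*N)
sqrt(p(G(-4)) + (1 + 24*b(5, -8))) = sqrt((-496 - 31*(-4)) + (1 + 24*(2 + 5 - 8))) = sqrt((-496 + 124) + (1 + 24*(-1))) = sqrt(-372 + (1 - 24)) = sqrt(-372 - 23) = sqrt(-395) = I*sqrt(395)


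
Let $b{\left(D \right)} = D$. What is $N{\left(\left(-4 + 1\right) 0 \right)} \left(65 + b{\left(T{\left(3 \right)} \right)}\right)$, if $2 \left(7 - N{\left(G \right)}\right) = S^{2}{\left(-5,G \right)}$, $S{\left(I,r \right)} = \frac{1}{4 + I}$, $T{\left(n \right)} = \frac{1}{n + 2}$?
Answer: $\frac{2119}{5} \approx 423.8$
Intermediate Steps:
$T{\left(n \right)} = \frac{1}{2 + n}$
$N{\left(G \right)} = \frac{13}{2}$ ($N{\left(G \right)} = 7 - \frac{\left(\frac{1}{4 - 5}\right)^{2}}{2} = 7 - \frac{\left(\frac{1}{-1}\right)^{2}}{2} = 7 - \frac{\left(-1\right)^{2}}{2} = 7 - \frac{1}{2} = \frac{13}{2}$)
$N{\left(\left(-4 + 1\right) 0 \right)} \left(65 + b{\left(T{\left(3 \right)} \right)}\right) = \frac{13 \left(65 + \frac{1}{2 + 3}\right)}{2} = \frac{13 \left(65 + \frac{1}{5}\right)}{2} = \frac{13}{2} \cdot \frac{326}{5} = \frac{2119}{5}$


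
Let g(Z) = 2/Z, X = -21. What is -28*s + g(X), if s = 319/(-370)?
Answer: 93416/3885 ≈ 24.045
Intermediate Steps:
s = -319/370 (s = 319*(-1/370) = -319/370 ≈ -0.86216)
-28*s + g(X) = -28*(-319/370) + 2/(-21) = 4466/185 + 2*(-1/21) = 4466/185 - 2/21 = 93416/3885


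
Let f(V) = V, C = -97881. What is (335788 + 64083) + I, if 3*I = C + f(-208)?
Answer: 1101524/3 ≈ 3.6717e+5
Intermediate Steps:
I = -98089/3 (I = (-97881 - 208)/3 = (⅓)*(-98089) = -98089/3 ≈ -32696.)
(335788 + 64083) + I = (335788 + 64083) - 98089/3 = 399871 - 98089/3 = 1101524/3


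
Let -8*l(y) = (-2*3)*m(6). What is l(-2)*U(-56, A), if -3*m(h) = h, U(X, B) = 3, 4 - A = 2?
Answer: -9/2 ≈ -4.5000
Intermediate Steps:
A = 2 (A = 4 - 1*2 = 4 - 2 = 2)
m(h) = -h/3
l(y) = -3/2 (l(y) = -(-2*3)*(-⅓*6)/8 = -(-3)*(-2)/4 = -⅛*12 = -3/2)
l(-2)*U(-56, A) = -3/2*3 = -9/2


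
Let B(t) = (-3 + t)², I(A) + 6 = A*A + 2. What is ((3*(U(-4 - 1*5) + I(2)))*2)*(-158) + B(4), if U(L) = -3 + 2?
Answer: 949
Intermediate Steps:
U(L) = -1
I(A) = -4 + A² (I(A) = -6 + (A*A + 2) = -6 + (A² + 2) = -6 + (2 + A²) = -4 + A²)
((3*(U(-4 - 1*5) + I(2)))*2)*(-158) + B(4) = ((3*(-1 + (-4 + 2²)))*2)*(-158) + (-3 + 4)² = ((3*(-1 + (-4 + 4)))*2)*(-158) + 1² = ((3*(-1 + 0))*2)*(-158) + 1 = ((3*(-1))*2)*(-158) + 1 = -3*2*(-158) + 1 = -6*(-158) + 1 = 948 + 1 = 949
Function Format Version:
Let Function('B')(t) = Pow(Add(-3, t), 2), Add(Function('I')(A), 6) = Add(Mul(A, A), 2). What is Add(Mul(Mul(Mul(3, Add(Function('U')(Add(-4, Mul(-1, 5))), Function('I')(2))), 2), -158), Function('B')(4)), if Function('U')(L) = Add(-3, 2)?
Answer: 949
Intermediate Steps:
Function('U')(L) = -1
Function('I')(A) = Add(-4, Pow(A, 2)) (Function('I')(A) = Add(-6, Add(Mul(A, A), 2)) = Add(-6, Add(Pow(A, 2), 2)) = Add(-6, Add(2, Pow(A, 2))) = Add(-4, Pow(A, 2)))
Add(Mul(Mul(Mul(3, Add(Function('U')(Add(-4, Mul(-1, 5))), Function('I')(2))), 2), -158), Function('B')(4)) = Add(Mul(Mul(Mul(3, Add(-1, Add(-4, Pow(2, 2)))), 2), -158), Pow(Add(-3, 4), 2)) = Add(Mul(Mul(Mul(3, Add(-1, Add(-4, 4))), 2), -158), Pow(1, 2)) = Add(Mul(Mul(Mul(3, Add(-1, 0)), 2), -158), 1) = Add(Mul(Mul(Mul(3, -1), 2), -158), 1) = Add(Mul(Mul(-3, 2), -158), 1) = Add(Mul(-6, -158), 1) = Add(948, 1) = 949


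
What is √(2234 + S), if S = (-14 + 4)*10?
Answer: √2134 ≈ 46.195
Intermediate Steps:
S = -100 (S = -10*10 = -100)
√(2234 + S) = √(2234 - 100) = √2134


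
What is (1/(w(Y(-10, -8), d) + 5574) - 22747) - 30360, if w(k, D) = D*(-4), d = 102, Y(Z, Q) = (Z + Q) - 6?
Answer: -274350761/5166 ≈ -53107.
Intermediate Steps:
Y(Z, Q) = -6 + Q + Z (Y(Z, Q) = (Q + Z) - 6 = -6 + Q + Z)
w(k, D) = -4*D
(1/(w(Y(-10, -8), d) + 5574) - 22747) - 30360 = (1/(-4*102 + 5574) - 22747) - 30360 = (1/(-408 + 5574) - 22747) - 30360 = (1/5166 - 22747) - 30360 = -117511001/5166 - 30360 = -274350761/5166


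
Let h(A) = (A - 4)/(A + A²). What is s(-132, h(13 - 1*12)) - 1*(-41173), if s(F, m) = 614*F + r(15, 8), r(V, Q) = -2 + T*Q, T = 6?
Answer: -39829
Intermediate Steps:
r(V, Q) = -2 + 6*Q
h(A) = (-4 + A)/(A + A²)
s(F, m) = 46 + 614*F (s(F, m) = 614*F + (-2 + 6*8) = 614*F + (-2 + 48) = 614*F + 46 = 46 + 614*F)
s(-132, h(13 - 1*12)) - 1*(-41173) = (46 + 614*(-132)) - 1*(-41173) = (46 - 81048) + 41173 = -81002 + 41173 = -39829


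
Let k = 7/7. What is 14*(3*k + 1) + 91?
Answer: 147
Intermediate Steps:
k = 1 (k = 7*(⅐) = 1)
14*(3*k + 1) + 91 = 14*(3*1 + 1) + 91 = 14*(3 + 1) + 91 = 14*4 + 91 = 56 + 91 = 147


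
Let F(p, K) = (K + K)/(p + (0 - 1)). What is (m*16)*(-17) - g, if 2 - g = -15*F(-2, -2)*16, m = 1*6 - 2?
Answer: -1410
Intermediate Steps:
m = 4 (m = 6 - 2 = 4)
F(p, K) = 2*K/(-1 + p) (F(p, K) = (2*K)/(p - 1) = (2*K)/(-1 + p) = 2*K/(-1 + p))
g = 322 (g = 2 - (-30*(-2)/(-1 - 2))*16 = 2 - (-30*(-2)/(-3))*16 = 2 - (-30*(-2)*(-1)/3)*16 = 2 - (-15*4/3)*16 = 2 - (-20)*16 = 2 - 1*(-320) = 2 + 320 = 322)
(m*16)*(-17) - g = (4*16)*(-17) - 1*322 = 64*(-17) - 322 = -1088 - 322 = -1410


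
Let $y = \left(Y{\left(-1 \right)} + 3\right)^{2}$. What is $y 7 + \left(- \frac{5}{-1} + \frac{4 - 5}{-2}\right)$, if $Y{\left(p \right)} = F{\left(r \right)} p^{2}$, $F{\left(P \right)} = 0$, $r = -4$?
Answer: $\frac{137}{2} \approx 68.5$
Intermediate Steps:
$Y{\left(p \right)} = 0$ ($Y{\left(p \right)} = 0 p^{2} = 0$)
$y = 9$ ($y = \left(0 + 3\right)^{2} = 3^{2} = 9$)
$y 7 + \left(- \frac{5}{-1} + \frac{4 - 5}{-2}\right) = 9 \cdot 7 + \left(- \frac{5}{-1} + \frac{4 - 5}{-2}\right) = 63 + \left(\left(-5\right) \left(-1\right) + \left(4 - 5\right) \left(- \frac{1}{2}\right)\right) = 63 + \left(5 - - \frac{1}{2}\right) = 63 + \left(5 + \frac{1}{2}\right) = 63 + \frac{11}{2} = \frac{137}{2}$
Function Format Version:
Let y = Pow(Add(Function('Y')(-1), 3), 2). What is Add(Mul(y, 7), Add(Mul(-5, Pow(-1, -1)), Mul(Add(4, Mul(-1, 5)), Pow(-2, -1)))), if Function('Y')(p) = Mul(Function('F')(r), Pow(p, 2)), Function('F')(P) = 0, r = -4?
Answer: Rational(137, 2) ≈ 68.500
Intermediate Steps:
Function('Y')(p) = 0 (Function('Y')(p) = Mul(0, Pow(p, 2)) = 0)
y = 9 (y = Pow(Add(0, 3), 2) = Pow(3, 2) = 9)
Add(Mul(y, 7), Add(Mul(-5, Pow(-1, -1)), Mul(Add(4, Mul(-1, 5)), Pow(-2, -1)))) = Add(Mul(9, 7), Add(Mul(-5, Pow(-1, -1)), Mul(Add(4, Mul(-1, 5)), Pow(-2, -1)))) = Add(63, Add(Mul(-5, -1), Mul(Add(4, -5), Rational(-1, 2)))) = Add(63, Add(5, Mul(-1, Rational(-1, 2)))) = Add(63, Add(5, Rational(1, 2))) = Add(63, Rational(11, 2)) = Rational(137, 2)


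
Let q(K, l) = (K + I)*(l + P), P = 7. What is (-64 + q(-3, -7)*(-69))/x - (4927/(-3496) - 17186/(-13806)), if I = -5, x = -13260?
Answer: 347346677/2051295480 ≈ 0.16933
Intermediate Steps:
q(K, l) = (-5 + K)*(7 + l) (q(K, l) = (K - 5)*(l + 7) = (-5 + K)*(7 + l))
(-64 + q(-3, -7)*(-69))/x - (4927/(-3496) - 17186/(-13806)) = (-64 + (-35 - 5*(-7) + 7*(-3) - 3*(-7))*(-69))/(-13260) - (4927/(-3496) - 17186/(-13806)) = (-64 + (-35 + 35 - 21 + 21)*(-69))*(-1/13260) - (4927*(-1/3496) - 17186*(-1/13806)) = (-64 + 0*(-69))*(-1/13260) - (-4927/3496 + 661/531) = (-64 + 0)*(-1/13260) - 1*(-305381/1856376) = -64*(-1/13260) + 305381/1856376 = 16/3315 + 305381/1856376 = 347346677/2051295480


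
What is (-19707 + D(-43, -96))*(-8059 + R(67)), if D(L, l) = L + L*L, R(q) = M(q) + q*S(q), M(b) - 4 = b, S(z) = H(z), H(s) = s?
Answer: 62635599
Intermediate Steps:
S(z) = z
M(b) = 4 + b
R(q) = 4 + q + q² (R(q) = (4 + q) + q*q = (4 + q) + q² = 4 + q + q²)
D(L, l) = L + L²
(-19707 + D(-43, -96))*(-8059 + R(67)) = (-19707 - 43*(1 - 43))*(-8059 + (4 + 67 + 67²)) = (-19707 - 43*(-42))*(-8059 + (4 + 67 + 4489)) = (-19707 + 1806)*(-8059 + 4560) = -17901*(-3499) = 62635599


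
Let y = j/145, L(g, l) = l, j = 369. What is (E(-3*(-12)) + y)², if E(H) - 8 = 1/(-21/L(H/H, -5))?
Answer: 1078071556/9272025 ≈ 116.27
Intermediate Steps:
y = 369/145 ≈ 2.5448
E(H) = 173/21 (E(H) = 8 + 1/(-21/(-5)) = 8 + 1/(-21*(-⅕)) = 8 + 1/(21/5) = 8 + 5/21 = 173/21)
(E(-3*(-12)) + y)² = (173/21 + 369/145)² = (32834/3045)² = 1078071556/9272025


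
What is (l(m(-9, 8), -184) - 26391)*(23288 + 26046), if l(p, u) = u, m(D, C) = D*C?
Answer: -1311051050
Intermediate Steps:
m(D, C) = C*D
(l(m(-9, 8), -184) - 26391)*(23288 + 26046) = (-184 - 26391)*(23288 + 26046) = -26575*49334 = -1311051050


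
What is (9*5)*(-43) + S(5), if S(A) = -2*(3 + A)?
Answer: -1951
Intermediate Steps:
S(A) = -6 - 2*A
(9*5)*(-43) + S(5) = (9*5)*(-43) + (-6 - 2*5) = 45*(-43) + (-6 - 10) = -1935 - 16 = -1951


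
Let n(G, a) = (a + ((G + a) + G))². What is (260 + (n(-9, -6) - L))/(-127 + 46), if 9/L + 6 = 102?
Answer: -37117/2592 ≈ -14.320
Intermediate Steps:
L = 3/32 (L = 9/(-6 + 102) = 9/96 = 9*(1/96) = 3/32 ≈ 0.093750)
n(G, a) = (2*G + 2*a)² (n(G, a) = (a + (a + 2*G))² = (2*G + 2*a)²)
(260 + (n(-9, -6) - L))/(-127 + 46) = (260 + (4*(-9 - 6)² - 1*3/32))/(-127 + 46) = (260 + (4*(-15)² - 3/32))/(-81) = (260 + (4*225 - 3/32))*(-1/81) = (260 + (900 - 3/32))*(-1/81) = (260 + 28797/32)*(-1/81) = (37117/32)*(-1/81) = -37117/2592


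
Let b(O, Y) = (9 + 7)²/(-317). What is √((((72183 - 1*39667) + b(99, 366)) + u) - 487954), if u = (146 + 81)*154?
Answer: 8*I*√660213998/317 ≈ 648.45*I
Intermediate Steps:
b(O, Y) = -256/317 (b(O, Y) = 16²*(-1/317) = 256*(-1/317) = -256/317)
u = 34958 (u = 227*154 = 34958)
√((((72183 - 1*39667) + b(99, 366)) + u) - 487954) = √((((72183 - 1*39667) - 256/317) + 34958) - 487954) = √((((72183 - 39667) - 256/317) + 34958) - 487954) = √(((32516 - 256/317) + 34958) - 487954) = √((10307316/317 + 34958) - 487954) = √(21389002/317 - 487954) = √(-133292416/317) = 8*I*√660213998/317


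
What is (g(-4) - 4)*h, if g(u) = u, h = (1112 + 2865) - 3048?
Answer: -7432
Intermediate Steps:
h = 929 (h = 3977 - 3048 = 929)
(g(-4) - 4)*h = (-4 - 4)*929 = -8*929 = -7432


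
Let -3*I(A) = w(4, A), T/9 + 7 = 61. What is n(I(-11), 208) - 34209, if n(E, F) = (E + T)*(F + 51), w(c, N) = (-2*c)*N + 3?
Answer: 251426/3 ≈ 83809.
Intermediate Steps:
T = 486 (T = -63 + 9*61 = -63 + 549 = 486)
w(c, N) = 3 - 2*N*c (w(c, N) = -2*N*c + 3 = 3 - 2*N*c)
I(A) = -1 + 8*A/3 (I(A) = -(3 - 2*A*4)/3 = -(3 - 8*A)/3 = -1 + 8*A/3)
n(E, F) = (51 + F)*(486 + E) (n(E, F) = (E + 486)*(F + 51) = (486 + E)*(51 + F) = (51 + F)*(486 + E))
n(I(-11), 208) - 34209 = (24786 + 51*(-1 + (8/3)*(-11)) + 486*208 + (-1 + (8/3)*(-11))*208) - 34209 = (24786 + 51*(-1 - 88/3) + 101088 + (-1 - 88/3)*208) - 34209 = (24786 + 51*(-91/3) + 101088 - 91/3*208) - 34209 = (24786 - 1547 + 101088 - 18928/3) - 34209 = 354053/3 - 34209 = 251426/3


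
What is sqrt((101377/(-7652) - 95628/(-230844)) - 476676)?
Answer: I*sqrt(2582257815936099483085)/73600762 ≈ 690.43*I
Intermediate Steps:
sqrt((101377/(-7652) - 95628/(-230844)) - 476676) = sqrt((101377*(-1/7652) - 95628*(-1/230844)) - 476676) = sqrt((-101377/7652 + 7969/19237) - 476676) = sqrt(-1889210561/147201524 - 476676) = sqrt(-70169322864785/147201524) = I*sqrt(2582257815936099483085)/73600762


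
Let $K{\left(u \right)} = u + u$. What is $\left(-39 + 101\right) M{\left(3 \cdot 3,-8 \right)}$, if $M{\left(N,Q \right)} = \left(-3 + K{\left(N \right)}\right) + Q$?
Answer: $434$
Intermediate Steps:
$K{\left(u \right)} = 2 u$
$M{\left(N,Q \right)} = -3 + Q + 2 N$ ($M{\left(N,Q \right)} = \left(-3 + 2 N\right) + Q = -3 + Q + 2 N$)
$\left(-39 + 101\right) M{\left(3 \cdot 3,-8 \right)} = \left(-39 + 101\right) \left(-3 - 8 + 2 \cdot 3 \cdot 3\right) = 62 \left(-3 - 8 + 2 \cdot 9\right) = 62 \left(-3 - 8 + 18\right) = 62 \cdot 7 = 434$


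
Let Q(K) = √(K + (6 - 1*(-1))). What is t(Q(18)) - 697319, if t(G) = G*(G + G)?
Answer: -697269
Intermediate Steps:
Q(K) = √(7 + K) (Q(K) = √(K + (6 + 1)) = √(K + 7) = √(7 + K))
t(G) = 2*G² (t(G) = G*(2*G) = 2*G²)
t(Q(18)) - 697319 = 2*(√(7 + 18))² - 697319 = 2*(√25)² - 697319 = 2*5² - 697319 = 2*25 - 697319 = 50 - 697319 = -697269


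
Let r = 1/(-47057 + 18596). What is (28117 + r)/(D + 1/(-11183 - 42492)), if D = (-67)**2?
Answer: 21476385607400/3428797336557 ≈ 6.2635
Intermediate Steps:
D = 4489
r = -1/28461 (r = 1/(-28461) = -1/28461 ≈ -3.5136e-5)
(28117 + r)/(D + 1/(-11183 - 42492)) = (28117 - 1/28461)/(4489 + 1/(-11183 - 42492)) = 800237936/(28461*(4489 + 1/(-53675))) = 800237936/(28461*(4489 - 1/53675)) = 800237936/(28461*(240947074/53675)) = (800237936/28461)*(53675/240947074) = 21476385607400/3428797336557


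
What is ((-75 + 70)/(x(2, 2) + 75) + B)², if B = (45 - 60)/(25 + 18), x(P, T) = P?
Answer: 1876900/10962721 ≈ 0.17121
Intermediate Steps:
B = -15/43 ≈ -0.34884
((-75 + 70)/(x(2, 2) + 75) + B)² = ((-75 + 70)/(2 + 75) - 15/43)² = (-5/77 - 15/43)² = (-1370/3311)² = 1876900/10962721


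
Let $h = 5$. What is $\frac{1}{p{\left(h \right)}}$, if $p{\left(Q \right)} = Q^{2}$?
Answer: $\frac{1}{25} \approx 0.04$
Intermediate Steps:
$\frac{1}{p{\left(h \right)}} = \frac{1}{5^{2}} = \frac{1}{25}$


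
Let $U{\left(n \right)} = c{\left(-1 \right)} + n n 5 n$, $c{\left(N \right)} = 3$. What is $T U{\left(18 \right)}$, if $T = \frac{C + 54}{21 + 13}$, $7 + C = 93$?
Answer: $\frac{2041410}{17} \approx 1.2008 \cdot 10^{5}$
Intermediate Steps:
$C = 86$ ($C = -7 + 93 = 86$)
$T = \frac{70}{17}$ ($T = \frac{86 + 54}{21 + 13} = \frac{140}{34} = 140 \cdot \frac{1}{34} = \frac{70}{17} \approx 4.1176$)
$U{\left(n \right)} = 3 + 5 n^{3}$ ($U{\left(n \right)} = 3 + n n 5 n = 3 + n^{2} \cdot 5 n = 3 + 5 n^{2} n = 3 + 5 n^{3}$)
$T U{\left(18 \right)} = \frac{70 \left(3 + 5 \cdot 18^{3}\right)}{17} = \frac{70 \left(3 + 5 \cdot 5832\right)}{17} = \frac{70 \left(3 + 29160\right)}{17} = \frac{70}{17} \cdot 29163 = \frac{2041410}{17}$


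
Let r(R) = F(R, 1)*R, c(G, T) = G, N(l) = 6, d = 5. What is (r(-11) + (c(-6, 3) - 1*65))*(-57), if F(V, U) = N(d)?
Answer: 7809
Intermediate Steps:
F(V, U) = 6
r(R) = 6*R
(r(-11) + (c(-6, 3) - 1*65))*(-57) = (6*(-11) + (-6 - 1*65))*(-57) = (-66 + (-6 - 65))*(-57) = (-66 - 71)*(-57) = -137*(-57) = 7809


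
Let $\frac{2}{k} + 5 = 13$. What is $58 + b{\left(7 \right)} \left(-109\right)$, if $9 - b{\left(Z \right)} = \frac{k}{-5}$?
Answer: $- \frac{18569}{20} \approx -928.45$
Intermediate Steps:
$k = \frac{1}{4}$ ($k = \frac{2}{-5 + 13} = \frac{2}{8} = 2 \cdot \frac{1}{8} = \frac{1}{4} \approx 0.25$)
$b{\left(Z \right)} = \frac{181}{20}$ ($b{\left(Z \right)} = 9 - \frac{1}{4 \left(-5\right)} = 9 - \frac{1}{4} \left(- \frac{1}{5}\right) = 9 - - \frac{1}{20} = 9 + \frac{1}{20} = \frac{181}{20}$)
$58 + b{\left(7 \right)} \left(-109\right) = 58 + \frac{181}{20} \left(-109\right) = 58 - \frac{19729}{20} = - \frac{18569}{20}$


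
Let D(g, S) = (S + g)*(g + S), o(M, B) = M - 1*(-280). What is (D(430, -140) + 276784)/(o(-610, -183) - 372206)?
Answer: -90221/93134 ≈ -0.96872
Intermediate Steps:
o(M, B) = 280 + M (o(M, B) = M + 280 = 280 + M)
D(g, S) = (S + g)² (D(g, S) = (S + g)*(S + g) = (S + g)²)
(D(430, -140) + 276784)/(o(-610, -183) - 372206) = ((-140 + 430)² + 276784)/((280 - 610) - 372206) = (290² + 276784)/(-330 - 372206) = (84100 + 276784)/(-372536) = 360884*(-1/372536) = -90221/93134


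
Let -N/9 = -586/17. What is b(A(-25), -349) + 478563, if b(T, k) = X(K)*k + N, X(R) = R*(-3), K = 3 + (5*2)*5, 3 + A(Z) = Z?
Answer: 9084192/17 ≈ 5.3436e+5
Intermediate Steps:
A(Z) = -3 + Z
K = 53 (K = 3 + 10*5 = 3 + 50 = 53)
N = 5274/17 (N = -(-5274)/17 = -9*(-586/17) = 5274/17 ≈ 310.24)
X(R) = -3*R
b(T, k) = 5274/17 - 159*k (b(T, k) = (-3*53)*k + 5274/17 = -159*k + 5274/17 = 5274/17 - 159*k)
b(A(-25), -349) + 478563 = (5274/17 - 159*(-349)) + 478563 = (5274/17 + 55491) + 478563 = 948621/17 + 478563 = 9084192/17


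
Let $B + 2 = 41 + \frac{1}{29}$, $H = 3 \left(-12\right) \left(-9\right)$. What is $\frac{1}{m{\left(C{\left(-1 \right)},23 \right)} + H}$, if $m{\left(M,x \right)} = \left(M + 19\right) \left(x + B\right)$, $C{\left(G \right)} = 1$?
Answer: $\frac{29}{45376} \approx 0.0006391$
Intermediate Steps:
$H = 324$ ($H = \left(-36\right) \left(-9\right) = 324$)
$B = \frac{1132}{29}$ ($B = -2 + \left(41 + \frac{1}{29}\right) = -2 + \frac{1190}{29} = \frac{1132}{29} \approx 39.034$)
$m{\left(M,x \right)} = \left(19 + M\right) \left(\frac{1132}{29} + x\right)$ ($m{\left(M,x \right)} = \left(M + 19\right) \left(x + \frac{1132}{29}\right) = \left(19 + M\right) \left(\frac{1132}{29} + x\right)$)
$\frac{1}{m{\left(C{\left(-1 \right)},23 \right)} + H} = \frac{1}{\left(\frac{21508}{29} + 19 \cdot 23 + \frac{1132}{29} \cdot 1 + 1 \cdot 23\right) + 324} = \frac{1}{\left(\frac{21508}{29} + 437 + \frac{1132}{29} + 23\right) + 324} = \frac{1}{\frac{35980}{29} + 324} = \frac{1}{\frac{45376}{29}} = \frac{29}{45376}$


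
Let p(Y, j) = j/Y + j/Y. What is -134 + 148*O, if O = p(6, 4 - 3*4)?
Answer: -1586/3 ≈ -528.67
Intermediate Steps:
p(Y, j) = 2*j/Y
O = -8/3 (O = 2*(4 - 3*4)/6 = 2*(4 - 12)*(⅙) = 2*(-8)*(⅙) = -8/3 ≈ -2.6667)
-134 + 148*O = -134 + 148*(-8/3) = -134 - 1184/3 = -1586/3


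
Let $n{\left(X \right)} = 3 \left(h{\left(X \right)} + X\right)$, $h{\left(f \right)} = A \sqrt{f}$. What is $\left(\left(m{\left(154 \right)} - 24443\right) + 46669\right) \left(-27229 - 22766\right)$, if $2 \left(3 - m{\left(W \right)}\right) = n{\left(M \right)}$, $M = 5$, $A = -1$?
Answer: $- \frac{2221927785}{2} - \frac{149985 \sqrt{5}}{2} \approx -1.1111 \cdot 10^{9}$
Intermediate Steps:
$h{\left(f \right)} = - \sqrt{f}$
$n{\left(X \right)} = - 3 \sqrt{X} + 3 X$ ($n{\left(X \right)} = 3 \left(- \sqrt{X} + X\right) = 3 \left(X - \sqrt{X}\right) = - 3 \sqrt{X} + 3 X$)
$m{\left(W \right)} = - \frac{9}{2} + \frac{3 \sqrt{5}}{2}$ ($m{\left(W \right)} = 3 - \frac{- 3 \sqrt{5} + 3 \cdot 5}{2} = 3 - \frac{- 3 \sqrt{5} + 15}{2} = 3 - \frac{15 - 3 \sqrt{5}}{2} = 3 - \left(\frac{15}{2} - \frac{3 \sqrt{5}}{2}\right) = - \frac{9}{2} + \frac{3 \sqrt{5}}{2}$)
$\left(\left(m{\left(154 \right)} - 24443\right) + 46669\right) \left(-27229 - 22766\right) = \left(\left(\left(- \frac{9}{2} + \frac{3 \sqrt{5}}{2}\right) - 24443\right) + 46669\right) \left(-27229 - 22766\right) = \left(\left(\left(- \frac{9}{2} + \frac{3 \sqrt{5}}{2}\right) - 24443\right) + 46669\right) \left(-49995\right) = \left(\left(- \frac{48895}{2} + \frac{3 \sqrt{5}}{2}\right) + 46669\right) \left(-49995\right) = \left(\frac{44443}{2} + \frac{3 \sqrt{5}}{2}\right) \left(-49995\right) = - \frac{2221927785}{2} - \frac{149985 \sqrt{5}}{2}$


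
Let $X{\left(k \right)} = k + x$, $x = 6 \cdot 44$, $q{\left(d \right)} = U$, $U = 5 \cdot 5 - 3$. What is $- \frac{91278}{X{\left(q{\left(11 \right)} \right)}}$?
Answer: $- \frac{4149}{13} \approx -319.15$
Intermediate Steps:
$U = 22$ ($U = 25 - 3 = 22$)
$q{\left(d \right)} = 22$
$x = 264$
$X{\left(k \right)} = 264 + k$ ($X{\left(k \right)} = k + 264 = 264 + k$)
$- \frac{91278}{X{\left(q{\left(11 \right)} \right)}} = - \frac{91278}{264 + 22} = - \frac{91278}{286} = \left(-91278\right) \frac{1}{286} = - \frac{4149}{13}$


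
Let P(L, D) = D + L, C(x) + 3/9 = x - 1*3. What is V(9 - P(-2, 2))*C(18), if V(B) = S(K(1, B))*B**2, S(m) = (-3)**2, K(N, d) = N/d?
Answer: 10692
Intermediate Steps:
C(x) = -10/3 + x (C(x) = -1/3 + (x - 1*3) = -1/3 + (x - 3) = -1/3 + (-3 + x) = -10/3 + x)
S(m) = 9
V(B) = 9*B**2
V(9 - P(-2, 2))*C(18) = (9*(9 - (2 - 2))**2)*(-10/3 + 18) = (9*(9 - 1*0)**2)*(44/3) = (9*(9 + 0)**2)*(44/3) = (9*9**2)*(44/3) = (9*81)*(44/3) = 729*(44/3) = 10692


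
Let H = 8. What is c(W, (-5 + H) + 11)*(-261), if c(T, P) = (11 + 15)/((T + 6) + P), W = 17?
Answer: -6786/37 ≈ -183.41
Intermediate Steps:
c(T, P) = 26/(6 + P + T) (c(T, P) = 26/((6 + T) + P) = 26/(6 + P + T))
c(W, (-5 + H) + 11)*(-261) = (26/(6 + ((-5 + 8) + 11) + 17))*(-261) = (26/(6 + (3 + 11) + 17))*(-261) = (26/(6 + 14 + 17))*(-261) = (26/37)*(-261) = -6786/37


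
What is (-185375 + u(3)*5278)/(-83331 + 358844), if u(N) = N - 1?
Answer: -174819/275513 ≈ -0.63452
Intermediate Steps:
u(N) = -1 + N
(-185375 + u(3)*5278)/(-83331 + 358844) = (-185375 + (-1 + 3)*5278)/(-83331 + 358844) = (-185375 + 2*5278)/275513 = (-185375 + 10556)*(1/275513) = -174819*1/275513 = -174819/275513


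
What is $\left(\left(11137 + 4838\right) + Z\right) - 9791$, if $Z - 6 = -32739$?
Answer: $-26549$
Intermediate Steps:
$Z = -32733$ ($Z = 6 - 32739 = -32733$)
$\left(\left(11137 + 4838\right) + Z\right) - 9791 = \left(\left(11137 + 4838\right) - 32733\right) - 9791 = \left(15975 - 32733\right) - 9791 = -16758 - 9791 = -26549$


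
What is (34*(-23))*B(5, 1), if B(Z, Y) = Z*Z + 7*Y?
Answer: -25024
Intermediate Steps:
B(Z, Y) = Z² + 7*Y
(34*(-23))*B(5, 1) = (34*(-23))*(5² + 7*1) = -782*(25 + 7) = -782*32 = -25024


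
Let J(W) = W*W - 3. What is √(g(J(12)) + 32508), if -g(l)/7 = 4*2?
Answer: 2*√8113 ≈ 180.14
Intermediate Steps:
J(W) = -3 + W² (J(W) = W² - 3 = -3 + W²)
g(l) = -56 (g(l) = -28*2 = -7*8 = -56)
√(g(J(12)) + 32508) = √(-56 + 32508) = √32452 = 2*√8113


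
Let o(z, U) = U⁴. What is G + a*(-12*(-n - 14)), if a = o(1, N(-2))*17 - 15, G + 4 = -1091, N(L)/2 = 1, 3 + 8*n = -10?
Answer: 74139/2 ≈ 37070.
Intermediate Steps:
n = -13/8 (n = -3/8 + (⅛)*(-10) = -3/8 - 5/4 = -13/8 ≈ -1.6250)
N(L) = 2 (N(L) = 2*1 = 2)
G = -1095 (G = -4 - 1091 = -1095)
a = 257 (a = 2⁴*17 - 15 = 16*17 - 15 = 272 - 15 = 257)
G + a*(-12*(-n - 14)) = -1095 + 257*(-12*(-1*(-13/8) - 14)) = -1095 + 257*(-12*(13/8 - 14)) = -1095 + 257*(-12*(-99/8)) = -1095 + 257*(297/2) = -1095 + 76329/2 = 74139/2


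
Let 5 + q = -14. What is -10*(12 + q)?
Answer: 70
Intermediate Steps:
q = -19 (q = -5 - 14 = -19)
-10*(12 + q) = -10*(12 - 19) = -10*(-7) = 70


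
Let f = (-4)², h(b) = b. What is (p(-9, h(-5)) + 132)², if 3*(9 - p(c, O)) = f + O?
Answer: 169744/9 ≈ 18860.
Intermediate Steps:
f = 16
p(c, O) = 11/3 - O/3 (p(c, O) = 9 - (16 + O)/3 = 9 + (-16/3 - O/3) = 11/3 - O/3)
(p(-9, h(-5)) + 132)² = ((11/3 - ⅓*(-5)) + 132)² = ((11/3 + 5/3) + 132)² = (16/3 + 132)² = (412/3)² = 169744/9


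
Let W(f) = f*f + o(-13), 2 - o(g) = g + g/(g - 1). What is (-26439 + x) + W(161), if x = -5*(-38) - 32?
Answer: -4843/14 ≈ -345.93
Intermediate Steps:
o(g) = 2 - g - g/(-1 + g) (o(g) = 2 - (g + g/(g - 1)) = 2 - (g + g/(-1 + g)) = 2 + (-g - g/(-1 + g)) = 2 - g - g/(-1 + g))
x = 158 (x = 190 - 32 = 158)
W(f) = 197/14 + f² (W(f) = f*f + (-2 - 1*(-13)² + 2*(-13))/(-1 - 13) = f² + (-2 - 1*169 - 26)/(-14) = f² - (-2 - 169 - 26)/14 = f² - 1/14*(-197) = f² + 197/14 = 197/14 + f²)
(-26439 + x) + W(161) = (-26439 + 158) + (197/14 + 161²) = -26281 + (197/14 + 25921) = -26281 + 363091/14 = -4843/14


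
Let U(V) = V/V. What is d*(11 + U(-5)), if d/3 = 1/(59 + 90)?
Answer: 36/149 ≈ 0.24161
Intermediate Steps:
U(V) = 1
d = 3/149 (d = 3/(59 + 90) = 3/149 ≈ 0.020134)
d*(11 + U(-5)) = 3*(11 + 1)/149 = (3/149)*12 = 36/149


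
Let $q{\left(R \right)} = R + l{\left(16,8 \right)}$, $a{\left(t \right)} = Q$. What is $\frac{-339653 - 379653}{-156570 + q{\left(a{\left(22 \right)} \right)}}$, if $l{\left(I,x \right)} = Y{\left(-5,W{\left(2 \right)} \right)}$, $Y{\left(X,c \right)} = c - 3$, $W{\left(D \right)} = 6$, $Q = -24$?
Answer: $\frac{719306}{156591} \approx 4.5935$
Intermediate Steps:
$a{\left(t \right)} = -24$
$Y{\left(X,c \right)} = -3 + c$
$l{\left(I,x \right)} = 3$ ($l{\left(I,x \right)} = -3 + 6 = 3$)
$q{\left(R \right)} = 3 + R$ ($q{\left(R \right)} = R + 3 = 3 + R$)
$\frac{-339653 - 379653}{-156570 + q{\left(a{\left(22 \right)} \right)}} = \frac{-339653 - 379653}{-156570 + \left(3 - 24\right)} = - \frac{719306}{-156570 - 21} = - \frac{719306}{-156591} = \left(-719306\right) \left(- \frac{1}{156591}\right) = \frac{719306}{156591}$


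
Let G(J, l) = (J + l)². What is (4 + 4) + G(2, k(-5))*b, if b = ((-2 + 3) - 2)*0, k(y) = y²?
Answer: 8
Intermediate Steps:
b = 0 (b = (1 - 2)*0 = -1*0 = 0)
(4 + 4) + G(2, k(-5))*b = (4 + 4) + (2 + (-5)²)²*0 = 8 + (2 + 25)²*0 = 8 + 27²*0 = 8 + 729*0 = 8 + 0 = 8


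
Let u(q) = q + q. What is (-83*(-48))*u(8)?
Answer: 63744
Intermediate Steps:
u(q) = 2*q
(-83*(-48))*u(8) = (-83*(-48))*(2*8) = 3984*16 = 63744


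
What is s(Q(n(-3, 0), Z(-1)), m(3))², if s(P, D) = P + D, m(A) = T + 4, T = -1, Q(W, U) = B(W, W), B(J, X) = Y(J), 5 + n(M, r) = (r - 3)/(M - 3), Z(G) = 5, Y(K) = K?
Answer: 9/4 ≈ 2.2500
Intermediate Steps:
n(M, r) = -5 + (-3 + r)/(-3 + M) (n(M, r) = -5 + (r - 3)/(M - 3) = -5 + (-3 + r)/(-3 + M))
B(J, X) = J
Q(W, U) = W
m(A) = 3 (m(A) = -1 + 4 = 3)
s(P, D) = D + P
s(Q(n(-3, 0), Z(-1)), m(3))² = (3 + (12 + 0 - 5*(-3))/(-3 - 3))² = (3 + (12 + 0 + 15)/(-6))² = (3 - ⅙*27)² = (3 - 9/2)² = (-3/2)² = 9/4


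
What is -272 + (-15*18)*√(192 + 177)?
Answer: -272 - 810*√41 ≈ -5458.5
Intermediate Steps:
-272 + (-15*18)*√(192 + 177) = -272 - 810*√41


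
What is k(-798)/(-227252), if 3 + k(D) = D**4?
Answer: -405519334413/227252 ≈ -1.7844e+6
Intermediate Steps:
k(D) = -3 + D**4
k(-798)/(-227252) = (-3 + (-798)**4)/(-227252) = (-3 + 405519334416)*(-1/227252) = 405519334413*(-1/227252) = -405519334413/227252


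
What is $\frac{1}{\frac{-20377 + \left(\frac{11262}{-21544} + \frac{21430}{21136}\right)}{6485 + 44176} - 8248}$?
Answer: $- \frac{480597670488}{3964162888778309} \approx -0.00012124$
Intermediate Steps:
$\frac{1}{\frac{-20377 + \left(\frac{11262}{-21544} + \frac{21430}{21136}\right)}{6485 + 44176} - 8248} = \frac{1}{\frac{-20377 + \left(11262 \left(- \frac{1}{21544}\right) + 21430 \cdot \frac{1}{21136}\right)}{50661} - 8248} = \frac{1}{\left(-20377 + \left(- \frac{5631}{10772} + \frac{10715}{10568}\right)\right) \frac{1}{50661} - 8248} = \frac{1}{\left(-20377 + \frac{13978393}{28459624}\right) \frac{1}{50661} - 8248} = \frac{1}{\left(- \frac{579907779855}{28459624}\right) \frac{1}{50661} - 8248} = \frac{1}{- \frac{193302593285}{480597670488} - 8248} = \frac{1}{- \frac{3964162888778309}{480597670488}} = - \frac{480597670488}{3964162888778309}$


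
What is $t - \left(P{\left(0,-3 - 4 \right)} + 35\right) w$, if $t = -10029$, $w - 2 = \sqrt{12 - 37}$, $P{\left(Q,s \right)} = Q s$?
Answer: $-10099 - 175 i \approx -10099.0 - 175.0 i$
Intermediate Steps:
$w = 2 + 5 i$ ($w = 2 + \sqrt{12 - 37} = 2 + \sqrt{-25} = 2 + 5 i \approx 2.0 + 5.0 i$)
$t - \left(P{\left(0,-3 - 4 \right)} + 35\right) w = -10029 - \left(0 \left(-3 - 4\right) + 35\right) \left(2 + 5 i\right) = -10029 - \left(0 \left(-7\right) + 35\right) \left(2 + 5 i\right) = -10029 - \left(0 + 35\right) \left(2 + 5 i\right) = -10029 - 35 \left(2 + 5 i\right) = -10029 - \left(70 + 175 i\right) = -10099 - 175 i$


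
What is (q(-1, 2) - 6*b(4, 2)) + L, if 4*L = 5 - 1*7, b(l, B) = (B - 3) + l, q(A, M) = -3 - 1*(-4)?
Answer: -35/2 ≈ -17.500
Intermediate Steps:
q(A, M) = 1 (q(A, M) = -3 + 4 = 1)
b(l, B) = -3 + B + l (b(l, B) = (-3 + B) + l = -3 + B + l)
L = -½ (L = (5 - 1*7)/4 = (5 - 7)/4 = (¼)*(-2) = -½ ≈ -0.50000)
(q(-1, 2) - 6*b(4, 2)) + L = (1 - 6*(-3 + 2 + 4)) - ½ = (1 - 6*3) - ½ = (1 - 18) - ½ = -17 - ½ = -35/2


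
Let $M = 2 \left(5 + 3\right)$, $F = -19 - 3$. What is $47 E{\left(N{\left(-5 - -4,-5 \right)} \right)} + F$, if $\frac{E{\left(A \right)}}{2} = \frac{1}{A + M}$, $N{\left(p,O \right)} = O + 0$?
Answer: $- \frac{148}{11} \approx -13.455$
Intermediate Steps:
$F = -22$ ($F = -19 - 3 = -22$)
$N{\left(p,O \right)} = O$
$M = 16$ ($M = 2 \cdot 8 = 16$)
$E{\left(A \right)} = \frac{2}{16 + A}$ ($E{\left(A \right)} = \frac{2}{A + 16} = \frac{2}{16 + A}$)
$47 E{\left(N{\left(-5 - -4,-5 \right)} \right)} + F = 47 \frac{2}{16 - 5} - 22 = 47 \cdot \frac{2}{11} - 22 = \frac{94}{11} - 22 = - \frac{148}{11}$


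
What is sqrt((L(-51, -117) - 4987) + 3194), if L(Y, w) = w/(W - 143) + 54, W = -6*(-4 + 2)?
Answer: 2*I*sqrt(7456913)/131 ≈ 41.691*I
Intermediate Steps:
W = 12 (W = -6*(-2) = 12)
L(Y, w) = 54 - w/131 (L(Y, w) = w/(12 - 143) + 54 = w/(-131) + 54 = -w/131 + 54 = 54 - w/131)
sqrt((L(-51, -117) - 4987) + 3194) = sqrt(((54 - 1/131*(-117)) - 4987) + 3194) = sqrt(((54 + 117/131) - 4987) + 3194) = sqrt((7191/131 - 4987) + 3194) = sqrt(-646106/131 + 3194) = sqrt(-227692/131) = 2*I*sqrt(7456913)/131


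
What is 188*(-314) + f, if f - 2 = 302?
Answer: -58728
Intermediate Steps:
f = 304 (f = 2 + 302 = 304)
188*(-314) + f = 188*(-314) + 304 = -59032 + 304 = -58728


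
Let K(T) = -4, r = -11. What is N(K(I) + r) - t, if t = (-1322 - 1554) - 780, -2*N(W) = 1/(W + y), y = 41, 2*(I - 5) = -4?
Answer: 190111/52 ≈ 3656.0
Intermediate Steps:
I = 3 (I = 5 + (½)*(-4) = 5 - 2 = 3)
N(W) = -1/(2*(41 + W)) (N(W) = -1/(2*(W + 41)) = -1/(2*(41 + W)))
t = -3656 (t = -2876 - 780 = -3656)
N(K(I) + r) - t = -1/(82 + 2*(-4 - 11)) - 1*(-3656) = -1/(82 + 2*(-15)) + 3656 = -1/(82 - 30) + 3656 = -1/52 + 3656 = 190111/52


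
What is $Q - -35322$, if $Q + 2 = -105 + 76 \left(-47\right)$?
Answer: $31643$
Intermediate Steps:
$Q = -3679$ ($Q = -2 + \left(-105 + 76 \left(-47\right)\right) = -2 - 3677 = -3679$)
$Q - -35322 = -3679 - -35322 = -3679 + 35322 = 31643$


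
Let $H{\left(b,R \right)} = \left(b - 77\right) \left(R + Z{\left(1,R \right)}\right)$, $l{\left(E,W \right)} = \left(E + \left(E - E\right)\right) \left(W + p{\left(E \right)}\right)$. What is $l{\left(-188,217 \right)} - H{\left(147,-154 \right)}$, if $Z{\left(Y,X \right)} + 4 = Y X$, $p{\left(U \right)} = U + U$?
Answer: $51732$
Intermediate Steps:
$p{\left(U \right)} = 2 U$
$Z{\left(Y,X \right)} = -4 + X Y$ ($Z{\left(Y,X \right)} = -4 + Y X = -4 + X Y$)
$l{\left(E,W \right)} = E \left(W + 2 E\right)$ ($l{\left(E,W \right)} = \left(E + \left(E - E\right)\right) \left(W + 2 E\right) = \left(E + 0\right) \left(W + 2 E\right) = E \left(W + 2 E\right)$)
$H{\left(b,R \right)} = \left(-77 + b\right) \left(-4 + 2 R\right)$ ($H{\left(b,R \right)} = \left(b - 77\right) \left(R + \left(-4 + R 1\right)\right) = \left(-77 + b\right) \left(R + \left(-4 + R\right)\right) = \left(-77 + b\right) \left(-4 + 2 R\right)$)
$l{\left(-188,217 \right)} - H{\left(147,-154 \right)} = - 188 \left(217 + 2 \left(-188\right)\right) - \left(308 - -23716 - 22638 + 147 \left(-4 - 154\right)\right) = - 188 \left(217 - 376\right) - \left(308 + 23716 - 22638 + 147 \left(-158\right)\right) = \left(-188\right) \left(-159\right) - \left(308 + 23716 - 22638 - 23226\right) = 29892 - -21840 = 29892 + 21840 = 51732$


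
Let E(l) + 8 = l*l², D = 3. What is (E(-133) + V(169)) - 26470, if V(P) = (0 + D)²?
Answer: -2379106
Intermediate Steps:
V(P) = 9 (V(P) = (0 + 3)² = 3² = 9)
E(l) = -8 + l³ (E(l) = -8 + l*l² = -8 + l³)
(E(-133) + V(169)) - 26470 = ((-8 + (-133)³) + 9) - 26470 = ((-8 - 2352637) + 9) - 26470 = (-2352645 + 9) - 26470 = -2352636 - 26470 = -2379106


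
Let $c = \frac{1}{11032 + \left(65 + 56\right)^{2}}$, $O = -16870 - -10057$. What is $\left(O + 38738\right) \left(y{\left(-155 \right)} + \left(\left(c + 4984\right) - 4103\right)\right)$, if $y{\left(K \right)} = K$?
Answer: $\frac{595037273075}{25673} \approx 2.3178 \cdot 10^{7}$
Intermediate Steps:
$O = -6813$ ($O = -16870 + 10057 = -6813$)
$c = \frac{1}{25673}$ ($c = \frac{1}{11032 + 121^{2}} = \frac{1}{11032 + 14641} = \frac{1}{25673} \approx 3.8951 \cdot 10^{-5}$)
$\left(O + 38738\right) \left(y{\left(-155 \right)} + \left(\left(c + 4984\right) - 4103\right)\right) = \left(-6813 + 38738\right) \left(-155 + \left(\left(\frac{1}{25673} + 4984\right) - 4103\right)\right) = 31925 \left(-155 + \left(\frac{127954233}{25673} - 4103\right)\right) = 31925 \left(-155 + \frac{22617914}{25673}\right) = 31925 \cdot \frac{18638599}{25673} = \frac{595037273075}{25673}$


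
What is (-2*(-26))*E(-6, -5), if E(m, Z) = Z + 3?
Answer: -104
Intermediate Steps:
E(m, Z) = 3 + Z
(-2*(-26))*E(-6, -5) = (-2*(-26))*(3 - 5) = 52*(-2) = -104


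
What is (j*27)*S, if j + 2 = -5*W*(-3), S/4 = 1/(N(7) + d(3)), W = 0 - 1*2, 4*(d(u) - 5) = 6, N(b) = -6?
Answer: -6912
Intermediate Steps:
d(u) = 13/2 (d(u) = 5 + (¼)*6 = 5 + 3/2 = 13/2)
W = -2 (W = 0 - 2 = -2)
S = 8 (S = 4/(-6 + 13/2) = 4/(½) = 4*2 = 8)
j = -32 (j = -2 - 5*(-2)*(-3) = -2 + 10*(-3) = -2 - 30 = -32)
(j*27)*S = -32*27*8 = -864*8 = -6912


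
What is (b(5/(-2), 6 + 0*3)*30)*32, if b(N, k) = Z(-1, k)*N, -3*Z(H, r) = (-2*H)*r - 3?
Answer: 7200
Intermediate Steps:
Z(H, r) = 1 + 2*H*r/3 (Z(H, r) = -((-2*H)*r - 3)/3 = -(-2*H*r - 3)/3 = -(-3 - 2*H*r)/3 = 1 + 2*H*r/3)
b(N, k) = N*(1 - 2*k/3) (b(N, k) = (1 + (2/3)*(-1)*k)*N = (1 - 2*k/3)*N = N*(1 - 2*k/3))
(b(5/(-2), 6 + 0*3)*30)*32 = (((5/(-2))*(3 - 2*(6 + 0*3))/3)*30)*32 = (((5*(-1/2))*(3 - 2*(6 + 0))/3)*30)*32 = (((1/3)*(-5/2)*(3 - 2*6))*30)*32 = (((1/3)*(-5/2)*(3 - 12))*30)*32 = (((1/3)*(-5/2)*(-9))*30)*32 = ((15/2)*30)*32 = 225*32 = 7200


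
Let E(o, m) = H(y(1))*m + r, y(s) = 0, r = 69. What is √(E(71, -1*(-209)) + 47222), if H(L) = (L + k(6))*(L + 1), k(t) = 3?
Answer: √47918 ≈ 218.90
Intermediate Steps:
H(L) = (1 + L)*(3 + L) (H(L) = (L + 3)*(L + 1) = (3 + L)*(1 + L) = (1 + L)*(3 + L))
E(o, m) = 69 + 3*m (E(o, m) = (3 + 0² + 4*0)*m + 69 = (3 + 0 + 0)*m + 69 = 3*m + 69 = 69 + 3*m)
√(E(71, -1*(-209)) + 47222) = √((69 + 3*(-1*(-209))) + 47222) = √((69 + 3*209) + 47222) = √((69 + 627) + 47222) = √(696 + 47222) = √47918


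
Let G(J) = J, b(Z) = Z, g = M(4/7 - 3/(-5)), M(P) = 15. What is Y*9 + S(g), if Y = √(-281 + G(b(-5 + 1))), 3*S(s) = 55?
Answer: 55/3 + 9*I*√285 ≈ 18.333 + 151.94*I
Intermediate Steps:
g = 15
S(s) = 55/3 (S(s) = (⅓)*55 = 55/3)
Y = I*√285 (Y = √(-281 + (-5 + 1)) = √(-281 - 4) = √(-285) = I*√285 ≈ 16.882*I)
Y*9 + S(g) = (I*√285)*9 + 55/3 = 9*I*√285 + 55/3 = 55/3 + 9*I*√285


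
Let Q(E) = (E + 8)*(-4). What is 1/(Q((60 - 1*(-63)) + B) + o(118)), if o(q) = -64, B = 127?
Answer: -1/1096 ≈ -0.00091241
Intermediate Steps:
Q(E) = -32 - 4*E (Q(E) = (8 + E)*(-4) = -32 - 4*E)
1/(Q((60 - 1*(-63)) + B) + o(118)) = 1/((-32 - 4*((60 - 1*(-63)) + 127)) - 64) = 1/((-32 - 4*((60 + 63) + 127)) - 64) = 1/((-32 - 4*(123 + 127)) - 64) = 1/((-32 - 4*250) - 64) = 1/((-32 - 1000) - 64) = 1/(-1032 - 64) = 1/(-1096) = -1/1096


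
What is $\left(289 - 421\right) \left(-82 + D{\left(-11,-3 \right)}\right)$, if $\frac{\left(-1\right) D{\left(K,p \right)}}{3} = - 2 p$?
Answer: $13200$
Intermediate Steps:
$D{\left(K,p \right)} = 6 p$ ($D{\left(K,p \right)} = - 3 \left(- 2 p\right) = 6 p$)
$\left(289 - 421\right) \left(-82 + D{\left(-11,-3 \right)}\right) = \left(289 - 421\right) \left(-82 + 6 \left(-3\right)\right) = - 132 \left(-82 - 18\right) = \left(-132\right) \left(-100\right) = 13200$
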